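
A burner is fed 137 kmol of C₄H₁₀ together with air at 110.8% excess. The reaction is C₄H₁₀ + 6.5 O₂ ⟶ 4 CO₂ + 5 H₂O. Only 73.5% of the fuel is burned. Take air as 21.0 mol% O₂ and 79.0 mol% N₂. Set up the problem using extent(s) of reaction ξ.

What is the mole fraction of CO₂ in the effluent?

Stoichiometric O₂ = 6.5 × 137 = 890.5 kmol; O₂ fed = 890.5 × 2.108 = 1877 kmol.
N₂ fed = 1877 × 79/21 = 7062 kmol.
Fuel reacted = 0.735 × 137 → ξ = 100.7 kmol.
Outlet (n = n₀ + ν ξ):
  C₄H₁₀: 137 − 1(100.7) = 36.31
  O₂: 1877 − 6.5(100.7) = 1223
  N₂: 7062 (inert)
  CO₂: 0 + 4(100.7) = 402.8
  H₂O: 0 + 5(100.7) = 503.5
Total out = 9227 kmol; y_CO₂ = 402.8 / 9227 = 0.04365.

0.0437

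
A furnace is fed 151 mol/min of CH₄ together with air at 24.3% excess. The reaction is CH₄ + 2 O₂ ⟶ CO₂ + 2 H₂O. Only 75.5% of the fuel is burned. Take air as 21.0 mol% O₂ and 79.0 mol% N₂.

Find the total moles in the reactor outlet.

1940 mol/min

Stoichiometric O₂ = 2 × 151 = 302 mol/min; O₂ fed = 302 × 1.243 = 375.4 mol/min.
N₂ fed = 375.4 × 79/21 = 1412 mol/min.
Fuel reacted = 0.755 × 151 → ξ = 114 mol/min.
Outlet (n = n₀ + ν ξ):
  CH₄: 151 − 1(114) = 37
  O₂: 375.4 − 2(114) = 147.4
  N₂: 1412 (inert)
  CO₂: 0 + 1(114) = 114
  H₂O: 0 + 2(114) = 228
Total out = 37 + 147.4 + 1412 + 114 + 228 = 1939 mol/min.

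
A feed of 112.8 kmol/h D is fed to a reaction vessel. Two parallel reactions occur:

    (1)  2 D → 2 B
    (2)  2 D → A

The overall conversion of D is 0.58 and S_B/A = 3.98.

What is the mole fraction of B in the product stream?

0.427

Conversion of D: D consumed = 0.58 × 112.8 = 65.42 kmol/h = 2ξ₁ + 2ξ₂.
Selectivity: 2ξ₁ / (1ξ₂) = 3.98 → ξ₁ = 1.99 ξ₂.
Substitute: (2·1.99 + 2) ξ₂ = 65.42 → ξ₂ = 10.94 kmol/h, ξ₁ = 21.77 kmol/h.
Outlet amounts (n = n₀ + Σ ν·ξ):
  D: 112.8 − 2(21.77) − 2(10.94) = 47.38
  B: 0 + 2(21.77) = 43.54
  A: 0 + 1(10.94) = 10.94
Total out = 101.9 kmol/h; y_B = 43.54 / 101.9 = 0.4275.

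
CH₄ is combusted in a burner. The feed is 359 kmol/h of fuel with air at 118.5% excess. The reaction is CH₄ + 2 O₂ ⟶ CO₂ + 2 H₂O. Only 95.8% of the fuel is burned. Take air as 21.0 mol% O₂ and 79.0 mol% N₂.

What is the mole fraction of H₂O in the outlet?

0.0879

Stoichiometric O₂ = 2 × 359 = 718 kmol/h; O₂ fed = 718 × 2.185 = 1569 kmol/h.
N₂ fed = 1569 × 79/21 = 5902 kmol/h.
Fuel reacted = 0.958 × 359 → ξ = 343.9 kmol/h.
Outlet (n = n₀ + ν ξ):
  CH₄: 359 − 1(343.9) = 15.08
  O₂: 1569 − 2(343.9) = 881
  N₂: 5902 (inert)
  CO₂: 0 + 1(343.9) = 343.9
  H₂O: 0 + 2(343.9) = 687.8
Total out = 7830 kmol/h; y_H₂O = 687.8 / 7830 = 0.08785.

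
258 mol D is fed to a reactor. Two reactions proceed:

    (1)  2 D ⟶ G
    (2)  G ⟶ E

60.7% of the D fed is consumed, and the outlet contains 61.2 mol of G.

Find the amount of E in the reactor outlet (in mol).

17.1 mol

Conversion of D: D consumed = 2ξ₁ = 0.607 × 258 → ξ₁ = 78.3 mol.
G balance: n_G = 0 + 1ξ₁ − 1ξ₂ = 61.2 → ξ₂ = (1·78.3 − 61.2)/1 = 17.1 mol.
Outlet amounts (n = n₀ + Σ ν·ξ):
  D: 258 − 2(78.3) = 101.4
  G: 0 + 1(78.3) − 1(17.1) = 61.2
  E: 0 + 1(17.1) = 17.1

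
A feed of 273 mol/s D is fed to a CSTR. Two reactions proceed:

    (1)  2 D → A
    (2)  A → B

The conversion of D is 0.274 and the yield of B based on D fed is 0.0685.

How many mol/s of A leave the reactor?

Conversion of D: D consumed = 2ξ₁ = 0.274 × 273 → ξ₁ = 37.4 mol/s.
Yield of B: 1ξ₂ / 273 = 0.0685 → ξ₂ = 18.7 mol/s.
Outlet amounts (n = n₀ + Σ ν·ξ):
  D: 273 − 2(37.4) = 198.2
  A: 0 + 1(37.4) − 1(18.7) = 18.7
  B: 0 + 1(18.7) = 18.7

18.7 mol/s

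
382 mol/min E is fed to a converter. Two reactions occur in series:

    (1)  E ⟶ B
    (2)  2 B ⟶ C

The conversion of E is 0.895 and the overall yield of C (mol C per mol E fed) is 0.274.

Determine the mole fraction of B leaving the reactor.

0.478

Conversion of E: E consumed = 1ξ₁ = 0.895 × 382 → ξ₁ = 341.9 mol/min.
Yield of C: 1ξ₂ / 382 = 0.274 → ξ₂ = 104.7 mol/min.
Outlet amounts (n = n₀ + Σ ν·ξ):
  E: 382 − 1(341.9) = 40.11
  B: 0 + 1(341.9) − 2(104.7) = 132.6
  C: 0 + 1(104.7) = 104.7
Total out = 277.3 mol/min; y_B = 132.6 / 277.3 = 0.478.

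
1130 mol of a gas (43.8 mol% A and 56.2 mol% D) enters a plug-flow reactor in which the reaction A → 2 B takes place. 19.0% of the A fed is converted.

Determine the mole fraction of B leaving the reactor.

A reacted = 0.19 × 494.9 = 94.04 mol; ν_A = −1, so ξ = 94.04/1 = 94.04 mol.
Outlet amounts (n = n₀ + ν ξ):
  A: 494.9 − 1(94.04) = 400.9
  B: 0 + 2(94.04) = 188.1
  D: 635.1 (inert)
Total out = 1224 mol; y_B = 188.1 / 1224 = 0.1537.

0.154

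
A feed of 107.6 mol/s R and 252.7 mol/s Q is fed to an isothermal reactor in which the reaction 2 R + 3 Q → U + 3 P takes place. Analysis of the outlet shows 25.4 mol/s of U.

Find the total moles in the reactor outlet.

For U: n = n₀ + 1ξ → 25.4 = 0 + 1ξ, giving ξ = 25.4 mol/s.
Outlet amounts (n = n₀ + ν ξ):
  R: 107.6 − 2(25.4) = 56.8
  Q: 252.7 − 3(25.4) = 176.5
  U: 0 + 1(25.4) = 25.4
  P: 0 + 3(25.4) = 76.2
Total out = 56.8 + 176.5 + 25.4 + 76.2 = 334.9 mol/s.

335 mol/s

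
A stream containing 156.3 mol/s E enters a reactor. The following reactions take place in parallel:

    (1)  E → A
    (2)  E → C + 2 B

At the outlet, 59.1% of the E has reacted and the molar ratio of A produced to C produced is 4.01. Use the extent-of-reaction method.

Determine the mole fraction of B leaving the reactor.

Conversion of E: E consumed = 0.591 × 156.3 = 92.37 mol/s = 1ξ₁ + 1ξ₂.
Selectivity: 1ξ₁ / (1ξ₂) = 4.01 → ξ₁ = 4.01 ξ₂.
Substitute: (1·4.01 + 1) ξ₂ = 92.37 → ξ₂ = 18.44 mol/s, ξ₁ = 73.94 mol/s.
Outlet amounts (n = n₀ + Σ ν·ξ):
  E: 156.3 − 1(73.94) − 1(18.44) = 63.93
  A: 0 + 1(73.94) = 73.94
  C: 0 + 1(18.44) = 18.44
  B: 0 + 2(18.44) = 36.88
Total out = 193.2 mol/s; y_B = 36.88 / 193.2 = 0.1909.

0.191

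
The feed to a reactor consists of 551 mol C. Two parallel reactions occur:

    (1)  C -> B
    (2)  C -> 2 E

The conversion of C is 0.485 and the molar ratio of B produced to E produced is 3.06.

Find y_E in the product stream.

Conversion of C: C consumed = 0.485 × 551 = 267.2 mol = 1ξ₁ + 1ξ₂.
Selectivity: 1ξ₁ / (2ξ₂) = 3.06 → ξ₁ = 6.12 ξ₂.
Substitute: (1·6.12 + 1) ξ₂ = 267.2 → ξ₂ = 37.53 mol, ξ₁ = 229.7 mol.
Outlet amounts (n = n₀ + Σ ν·ξ):
  C: 551 − 1(229.7) − 1(37.53) = 283.8
  B: 0 + 1(229.7) = 229.7
  E: 0 + 2(37.53) = 75.07
Total out = 588.5 mol; y_E = 75.07 / 588.5 = 0.1275.

0.128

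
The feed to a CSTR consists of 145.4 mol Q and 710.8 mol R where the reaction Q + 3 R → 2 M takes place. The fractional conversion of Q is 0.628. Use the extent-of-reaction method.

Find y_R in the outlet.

Q reacted = 0.628 × 145.4 = 91.31 mol; ν_Q = −1, so ξ = 91.31/1 = 91.31 mol.
Outlet amounts (n = n₀ + ν ξ):
  Q: 145.4 − 1(91.31) = 54.09
  R: 710.8 − 3(91.31) = 436.9
  M: 0 + 2(91.31) = 182.6
Total out = 673.6 mol; y_R = 436.9 / 673.6 = 0.6486.

0.649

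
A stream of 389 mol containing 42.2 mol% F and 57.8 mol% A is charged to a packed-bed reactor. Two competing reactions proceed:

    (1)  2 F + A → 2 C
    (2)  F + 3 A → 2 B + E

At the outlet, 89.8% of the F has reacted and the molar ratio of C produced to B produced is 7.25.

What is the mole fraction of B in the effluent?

Conversion of F: F consumed = 0.898 × 164.2 = 147.4 mol = 2ξ₁ + 1ξ₂.
Selectivity: 2ξ₁ / (2ξ₂) = 7.25 → ξ₁ = 7.25 ξ₂.
Substitute: (2·7.25 + 1) ξ₂ = 147.4 → ξ₂ = 9.511 mol, ξ₁ = 68.95 mol.
Outlet amounts (n = n₀ + Σ ν·ξ):
  F: 164.2 − 2(68.95) − 1(9.511) = 16.74
  A: 224.8 − 1(68.95) − 3(9.511) = 127.4
  C: 0 + 2(68.95) = 137.9
  B: 0 + 2(9.511) = 19.02
  E: 0 + 1(9.511) = 9.511
Total out = 310.5 mol; y_B = 19.02 / 310.5 = 0.06125.

0.0613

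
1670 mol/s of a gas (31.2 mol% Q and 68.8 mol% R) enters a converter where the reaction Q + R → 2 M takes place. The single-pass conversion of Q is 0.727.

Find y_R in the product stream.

0.461

Q reacted = 0.727 × 521 = 378.8 mol/s; ν_Q = −1, so ξ = 378.8/1 = 378.8 mol/s.
Outlet amounts (n = n₀ + ν ξ):
  Q: 521 − 1(378.8) = 142.2
  R: 1149 − 1(378.8) = 770.2
  M: 0 + 2(378.8) = 757.6
Total out = 1670 mol/s; y_R = 770.2 / 1670 = 0.4612.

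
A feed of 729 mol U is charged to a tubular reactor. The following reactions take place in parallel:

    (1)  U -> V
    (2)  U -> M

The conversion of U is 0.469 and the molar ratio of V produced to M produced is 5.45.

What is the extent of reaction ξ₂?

ξ₂ = 53 mol

Conversion of U: U consumed = 0.469 × 729 = 341.9 mol = 1ξ₁ + 1ξ₂.
Selectivity: 1ξ₁ / (1ξ₂) = 5.45 → ξ₁ = 5.45 ξ₂.
Substitute: (1·5.45 + 1) ξ₂ = 341.9 → ξ₂ = 53.01 mol, ξ₁ = 288.9 mol.
Outlet amounts (n = n₀ + Σ ν·ξ):
  U: 729 − 1(288.9) − 1(53.01) = 387.1
  V: 0 + 1(288.9) = 288.9
  M: 0 + 1(53.01) = 53.01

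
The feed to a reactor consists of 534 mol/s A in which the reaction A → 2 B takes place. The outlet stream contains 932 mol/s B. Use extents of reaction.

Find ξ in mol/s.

ξ = 466 mol/s

For B: n = n₀ + 2ξ → 932 = 0 + 2ξ, giving ξ = 466 mol/s.
Outlet amounts (n = n₀ + ν ξ):
  A: 534 − 1(466) = 68
  B: 0 + 2(466) = 932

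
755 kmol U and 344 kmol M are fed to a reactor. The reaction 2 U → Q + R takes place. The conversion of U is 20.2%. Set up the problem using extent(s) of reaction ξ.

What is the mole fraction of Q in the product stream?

U reacted = 0.202 × 755 = 152.5 kmol; ν_U = −2, so ξ = 152.5/2 = 76.26 kmol.
Outlet amounts (n = n₀ + ν ξ):
  U: 755 − 2(76.26) = 602.5
  Q: 0 + 1(76.26) = 76.26
  R: 0 + 1(76.26) = 76.26
  M: 344 (inert)
Total out = 1099 kmol; y_Q = 76.26 / 1099 = 0.06939.

0.0694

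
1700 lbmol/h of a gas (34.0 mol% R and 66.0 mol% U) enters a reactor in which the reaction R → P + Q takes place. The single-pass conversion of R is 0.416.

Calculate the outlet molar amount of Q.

R reacted = 0.416 × 578 = 240.4 lbmol/h; ν_R = −1, so ξ = 240.4/1 = 240.4 lbmol/h.
Outlet amounts (n = n₀ + ν ξ):
  R: 578 − 1(240.4) = 337.6
  P: 0 + 1(240.4) = 240.4
  Q: 0 + 1(240.4) = 240.4
  U: 1122 (inert)

240 lbmol/h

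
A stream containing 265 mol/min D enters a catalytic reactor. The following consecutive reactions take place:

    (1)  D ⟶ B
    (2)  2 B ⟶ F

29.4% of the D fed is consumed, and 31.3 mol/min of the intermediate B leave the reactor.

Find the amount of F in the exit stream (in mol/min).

23.3 mol/min

Conversion of D: D consumed = 1ξ₁ = 0.294 × 265 → ξ₁ = 77.91 mol/min.
B balance: n_B = 0 + 1ξ₁ − 2ξ₂ = 31.3 → ξ₂ = (1·77.91 − 31.3)/2 = 23.3 mol/min.
Outlet amounts (n = n₀ + Σ ν·ξ):
  D: 265 − 1(77.91) = 187.1
  B: 0 + 1(77.91) − 2(23.3) = 31.3
  F: 0 + 1(23.3) = 23.3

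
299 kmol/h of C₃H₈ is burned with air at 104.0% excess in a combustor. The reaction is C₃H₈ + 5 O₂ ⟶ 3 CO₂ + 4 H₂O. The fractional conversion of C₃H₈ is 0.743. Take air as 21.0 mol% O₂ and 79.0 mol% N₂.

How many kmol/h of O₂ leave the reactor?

Stoichiometric O₂ = 5 × 299 = 1495 kmol/h; O₂ fed = 1495 × 2.040 = 3050 kmol/h.
N₂ fed = 3050 × 79/21 = 11470 kmol/h.
Fuel reacted = 0.743 × 299 → ξ = 222.2 kmol/h.
Outlet (n = n₀ + ν ξ):
  C₃H₈: 299 − 1(222.2) = 76.84
  O₂: 3050 − 5(222.2) = 1939
  N₂: 11470 (inert)
  CO₂: 0 + 3(222.2) = 666.5
  H₂O: 0 + 4(222.2) = 888.6

1940 kmol/h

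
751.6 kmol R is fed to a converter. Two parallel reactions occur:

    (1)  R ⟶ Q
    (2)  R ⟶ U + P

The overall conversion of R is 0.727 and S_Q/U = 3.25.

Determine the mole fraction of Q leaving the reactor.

Conversion of R: R consumed = 0.727 × 751.6 = 546.4 kmol = 1ξ₁ + 1ξ₂.
Selectivity: 1ξ₁ / (1ξ₂) = 3.25 → ξ₁ = 3.25 ξ₂.
Substitute: (1·3.25 + 1) ξ₂ = 546.4 → ξ₂ = 128.6 kmol, ξ₁ = 417.8 kmol.
Outlet amounts (n = n₀ + Σ ν·ξ):
  R: 751.6 − 1(417.8) − 1(128.6) = 205.2
  Q: 0 + 1(417.8) = 417.8
  U: 0 + 1(128.6) = 128.6
  P: 0 + 1(128.6) = 128.6
Total out = 880.2 kmol; y_Q = 417.8 / 880.2 = 0.4747.

0.475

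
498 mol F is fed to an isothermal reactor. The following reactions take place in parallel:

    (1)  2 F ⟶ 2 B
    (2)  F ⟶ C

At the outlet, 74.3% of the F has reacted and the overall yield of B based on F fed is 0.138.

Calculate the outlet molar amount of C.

301 mol

Yield of B: 2ξ₁ / 498 = 0.138 → ξ₁ = 34.36 mol.
Conversion of F: 2ξ₁ + 1ξ₂ = 0.743 × 498 = 370 → ξ₂ = 301.3 mol.
Outlet amounts (n = n₀ + Σ ν·ξ):
  F: 498 − 2(34.36) − 1(301.3) = 128
  B: 0 + 2(34.36) = 68.72
  C: 0 + 1(301.3) = 301.3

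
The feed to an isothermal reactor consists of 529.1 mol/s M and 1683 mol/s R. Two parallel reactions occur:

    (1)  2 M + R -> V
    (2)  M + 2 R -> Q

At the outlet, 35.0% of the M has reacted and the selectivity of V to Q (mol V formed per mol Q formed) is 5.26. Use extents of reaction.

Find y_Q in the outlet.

0.00799

Conversion of M: M consumed = 0.35 × 529.1 = 185.2 mol/s = 2ξ₁ + 1ξ₂.
Selectivity: 1ξ₁ / (1ξ₂) = 5.26 → ξ₁ = 5.26 ξ₂.
Substitute: (2·5.26 + 1) ξ₂ = 185.2 → ξ₂ = 16.08 mol/s, ξ₁ = 84.55 mol/s.
Outlet amounts (n = n₀ + Σ ν·ξ):
  M: 529.1 − 2(84.55) − 1(16.08) = 343.9
  R: 1683 − 1(84.55) − 2(16.08) = 1566
  V: 0 + 1(84.55) = 84.55
  Q: 0 + 1(16.08) = 16.08
Total out = 2011 mol/s; y_Q = 16.08 / 2011 = 0.007994.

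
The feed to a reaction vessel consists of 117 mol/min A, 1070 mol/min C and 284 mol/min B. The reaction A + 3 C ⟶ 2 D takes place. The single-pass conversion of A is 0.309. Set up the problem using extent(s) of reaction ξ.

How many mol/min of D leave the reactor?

72.3 mol/min

A reacted = 0.309 × 117 = 36.15 mol/min; ν_A = −1, so ξ = 36.15/1 = 36.15 mol/min.
Outlet amounts (n = n₀ + ν ξ):
  A: 117 − 1(36.15) = 80.85
  C: 1070 − 3(36.15) = 961.5
  D: 0 + 2(36.15) = 72.31
  B: 284 (inert)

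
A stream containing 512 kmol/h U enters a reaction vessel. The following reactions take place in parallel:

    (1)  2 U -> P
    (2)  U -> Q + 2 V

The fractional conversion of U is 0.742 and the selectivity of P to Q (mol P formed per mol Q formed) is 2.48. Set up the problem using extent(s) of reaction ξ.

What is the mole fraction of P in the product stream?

Conversion of U: U consumed = 0.742 × 512 = 379.9 kmol/h = 2ξ₁ + 1ξ₂.
Selectivity: 1ξ₁ / (1ξ₂) = 2.48 → ξ₁ = 2.48 ξ₂.
Substitute: (2·2.48 + 1) ξ₂ = 379.9 → ξ₂ = 63.74 kmol/h, ξ₁ = 158.1 kmol/h.
Outlet amounts (n = n₀ + Σ ν·ξ):
  U: 512 − 2(158.1) − 1(63.74) = 132.1
  P: 0 + 1(158.1) = 158.1
  Q: 0 + 1(63.74) = 63.74
  V: 0 + 2(63.74) = 127.5
Total out = 481.4 kmol/h; y_P = 158.1 / 481.4 = 0.3284.

0.328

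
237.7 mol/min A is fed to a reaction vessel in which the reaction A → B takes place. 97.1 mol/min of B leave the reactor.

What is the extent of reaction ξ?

For B: n = n₀ + 1ξ → 97.1 = 0 + 1ξ, giving ξ = 97.1 mol/min.
Outlet amounts (n = n₀ + ν ξ):
  A: 237.7 − 1(97.1) = 140.6
  B: 0 + 1(97.1) = 97.1

ξ = 97.1 mol/min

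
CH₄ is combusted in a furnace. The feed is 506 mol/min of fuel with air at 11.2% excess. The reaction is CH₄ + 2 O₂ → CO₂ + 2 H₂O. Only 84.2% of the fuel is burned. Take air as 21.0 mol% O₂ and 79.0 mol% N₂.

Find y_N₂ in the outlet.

Stoichiometric O₂ = 2 × 506 = 1012 mol/min; O₂ fed = 1012 × 1.112 = 1125 mol/min.
N₂ fed = 1125 × 79/21 = 4233 mol/min.
Fuel reacted = 0.842 × 506 → ξ = 426.1 mol/min.
Outlet (n = n₀ + ν ξ):
  CH₄: 506 − 1(426.1) = 79.95
  O₂: 1125 − 2(426.1) = 273.2
  N₂: 4233 (inert)
  CO₂: 0 + 1(426.1) = 426.1
  H₂O: 0 + 2(426.1) = 852.1
Total out = 5865 mol/min; y_N₂ = 4233 / 5865 = 0.7218.

0.722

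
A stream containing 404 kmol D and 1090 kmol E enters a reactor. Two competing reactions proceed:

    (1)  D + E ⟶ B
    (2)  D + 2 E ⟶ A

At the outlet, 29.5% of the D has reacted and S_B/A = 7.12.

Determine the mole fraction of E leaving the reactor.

0.703

Conversion of D: D consumed = 0.295 × 404 = 119.2 kmol = 1ξ₁ + 1ξ₂.
Selectivity: 1ξ₁ / (1ξ₂) = 7.12 → ξ₁ = 7.12 ξ₂.
Substitute: (1·7.12 + 1) ξ₂ = 119.2 → ξ₂ = 14.68 kmol, ξ₁ = 104.5 kmol.
Outlet amounts (n = n₀ + Σ ν·ξ):
  D: 404 − 1(104.5) − 1(14.68) = 284.8
  E: 1090 − 1(104.5) − 2(14.68) = 956.1
  B: 0 + 1(104.5) = 104.5
  A: 0 + 1(14.68) = 14.68
Total out = 1360 kmol; y_E = 956.1 / 1360 = 0.703.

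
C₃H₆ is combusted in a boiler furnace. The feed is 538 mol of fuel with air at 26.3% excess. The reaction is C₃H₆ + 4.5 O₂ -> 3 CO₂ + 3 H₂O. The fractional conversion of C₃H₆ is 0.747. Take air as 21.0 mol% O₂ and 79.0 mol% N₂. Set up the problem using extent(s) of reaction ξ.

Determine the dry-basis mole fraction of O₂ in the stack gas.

0.0886

Stoichiometric O₂ = 4.5 × 538 = 2421 mol; O₂ fed = 2421 × 1.263 = 3058 mol.
N₂ fed = 3058 × 79/21 = 11500 mol.
Fuel reacted = 0.747 × 538 → ξ = 401.9 mol.
Outlet (n = n₀ + ν ξ):
  C₃H₆: 538 − 1(401.9) = 136.1
  O₂: 3058 − 4.5(401.9) = 1249
  N₂: 11500 (inert)
  CO₂: 0 + 3(401.9) = 1206
  H₂O: 0 + 3(401.9) = 1206
Dry total = 14090 mol; y_O₂ (dry) = 1249 / 14090 = 0.08864.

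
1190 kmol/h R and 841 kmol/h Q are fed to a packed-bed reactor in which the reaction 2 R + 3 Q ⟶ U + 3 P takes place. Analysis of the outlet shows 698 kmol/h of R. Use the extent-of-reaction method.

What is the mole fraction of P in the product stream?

For R: n = n₀ − 2ξ → 698 = 1190 − 2ξ, giving ξ = 246 kmol/h.
Outlet amounts (n = n₀ + ν ξ):
  R: 1190 − 2(246) = 698
  Q: 841 − 3(246) = 103
  U: 0 + 1(246) = 246
  P: 0 + 3(246) = 738
Total out = 1785 kmol/h; y_P = 738 / 1785 = 0.4134.

0.413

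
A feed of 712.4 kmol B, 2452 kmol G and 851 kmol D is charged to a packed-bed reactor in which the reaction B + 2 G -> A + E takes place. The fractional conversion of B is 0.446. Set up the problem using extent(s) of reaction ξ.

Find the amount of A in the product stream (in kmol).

B reacted = 0.446 × 712.4 = 317.7 kmol; ν_B = −1, so ξ = 317.7/1 = 317.7 kmol.
Outlet amounts (n = n₀ + ν ξ):
  B: 712.4 − 1(317.7) = 394.7
  G: 2452 − 2(317.7) = 1817
  A: 0 + 1(317.7) = 317.7
  E: 0 + 1(317.7) = 317.7
  D: 851 (inert)

318 kmol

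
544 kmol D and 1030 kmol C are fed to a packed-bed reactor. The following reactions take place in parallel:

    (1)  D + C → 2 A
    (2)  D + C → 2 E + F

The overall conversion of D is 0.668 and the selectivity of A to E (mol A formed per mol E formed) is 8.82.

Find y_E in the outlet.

Conversion of D: D consumed = 0.668 × 544 = 363.4 kmol = 1ξ₁ + 1ξ₂.
Selectivity: 2ξ₁ / (2ξ₂) = 8.82 → ξ₁ = 8.82 ξ₂.
Substitute: (1·8.82 + 1) ξ₂ = 363.4 → ξ₂ = 37.01 kmol, ξ₁ = 326.4 kmol.
Outlet amounts (n = n₀ + Σ ν·ξ):
  D: 544 − 1(326.4) − 1(37.01) = 180.6
  C: 1030 − 1(326.4) − 1(37.01) = 666.6
  A: 0 + 2(326.4) = 652.8
  E: 0 + 2(37.01) = 74.01
  F: 0 + 1(37.01) = 37.01
Total out = 1611 kmol; y_E = 74.01 / 1611 = 0.04594.

0.0459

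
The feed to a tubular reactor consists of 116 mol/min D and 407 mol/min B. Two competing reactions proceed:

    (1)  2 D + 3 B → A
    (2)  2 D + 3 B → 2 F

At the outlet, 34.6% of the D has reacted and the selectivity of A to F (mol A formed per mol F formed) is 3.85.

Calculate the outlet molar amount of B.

347 mol/min

Conversion of D: D consumed = 0.346 × 116 = 40.14 mol/min = 2ξ₁ + 2ξ₂.
Selectivity: 1ξ₁ / (2ξ₂) = 3.85 → ξ₁ = 7.7 ξ₂.
Substitute: (2·7.7 + 2) ξ₂ = 40.14 → ξ₂ = 2.307 mol/min, ξ₁ = 17.76 mol/min.
Outlet amounts (n = n₀ + Σ ν·ξ):
  D: 116 − 2(17.76) − 2(2.307) = 75.86
  B: 407 − 3(17.76) − 3(2.307) = 346.8
  A: 0 + 1(17.76) = 17.76
  F: 0 + 2(2.307) = 4.613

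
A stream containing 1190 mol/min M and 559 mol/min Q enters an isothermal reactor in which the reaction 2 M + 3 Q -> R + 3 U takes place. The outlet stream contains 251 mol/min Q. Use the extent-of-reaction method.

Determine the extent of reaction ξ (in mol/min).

ξ = 103 mol/min

For Q: n = n₀ − 3ξ → 251 = 559 − 3ξ, giving ξ = 102.7 mol/min.
Outlet amounts (n = n₀ + ν ξ):
  M: 1190 − 2(102.7) = 984.7
  Q: 559 − 3(102.7) = 251
  R: 0 + 1(102.7) = 102.7
  U: 0 + 3(102.7) = 308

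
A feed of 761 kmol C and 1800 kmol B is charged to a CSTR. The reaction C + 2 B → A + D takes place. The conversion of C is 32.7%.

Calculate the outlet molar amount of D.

249 kmol

C reacted = 0.327 × 761 = 248.8 kmol; ν_C = −1, so ξ = 248.8/1 = 248.8 kmol.
Outlet amounts (n = n₀ + ν ξ):
  C: 761 − 1(248.8) = 512.2
  B: 1800 − 2(248.8) = 1302
  A: 0 + 1(248.8) = 248.8
  D: 0 + 1(248.8) = 248.8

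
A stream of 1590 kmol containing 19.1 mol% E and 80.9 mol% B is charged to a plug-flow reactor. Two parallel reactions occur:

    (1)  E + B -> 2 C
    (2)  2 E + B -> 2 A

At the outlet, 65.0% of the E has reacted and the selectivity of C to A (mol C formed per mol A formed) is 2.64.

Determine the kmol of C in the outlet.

Conversion of E: E consumed = 0.65 × 303.7 = 197.4 kmol = 1ξ₁ + 2ξ₂.
Selectivity: 2ξ₁ / (2ξ₂) = 2.64 → ξ₁ = 2.64 ξ₂.
Substitute: (1·2.64 + 2) ξ₂ = 197.4 → ξ₂ = 42.54 kmol, ξ₁ = 112.3 kmol.
Outlet amounts (n = n₀ + Σ ν·ξ):
  E: 303.7 − 1(112.3) − 2(42.54) = 106.3
  B: 1286 − 1(112.3) − 1(42.54) = 1131
  C: 0 + 2(112.3) = 224.6
  A: 0 + 2(42.54) = 85.09

225 kmol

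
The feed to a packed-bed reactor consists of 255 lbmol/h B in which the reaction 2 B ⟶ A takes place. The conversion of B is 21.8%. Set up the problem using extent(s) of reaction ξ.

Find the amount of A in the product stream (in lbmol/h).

B reacted = 0.218 × 255 = 55.59 lbmol/h; ν_B = −2, so ξ = 55.59/2 = 27.79 lbmol/h.
Outlet amounts (n = n₀ + ν ξ):
  B: 255 − 2(27.79) = 199.4
  A: 0 + 1(27.79) = 27.79

27.8 lbmol/h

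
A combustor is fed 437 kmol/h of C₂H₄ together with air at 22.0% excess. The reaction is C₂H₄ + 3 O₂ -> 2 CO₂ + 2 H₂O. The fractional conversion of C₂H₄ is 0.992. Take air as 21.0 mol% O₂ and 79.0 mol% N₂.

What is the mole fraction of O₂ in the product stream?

0.0371

Stoichiometric O₂ = 3 × 437 = 1311 kmol/h; O₂ fed = 1311 × 1.220 = 1599 kmol/h.
N₂ fed = 1599 × 79/21 = 6017 kmol/h.
Fuel reacted = 0.992 × 437 → ξ = 433.5 kmol/h.
Outlet (n = n₀ + ν ξ):
  C₂H₄: 437 − 1(433.5) = 3.496
  O₂: 1599 − 3(433.5) = 298.9
  N₂: 6017 (inert)
  CO₂: 0 + 2(433.5) = 867
  H₂O: 0 + 2(433.5) = 867
Total out = 8053 kmol/h; y_O₂ = 298.9 / 8053 = 0.03712.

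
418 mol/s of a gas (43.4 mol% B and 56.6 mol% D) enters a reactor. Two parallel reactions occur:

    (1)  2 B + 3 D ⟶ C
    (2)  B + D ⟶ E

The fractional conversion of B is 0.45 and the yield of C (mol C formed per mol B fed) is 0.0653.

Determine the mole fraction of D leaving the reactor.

Yield of C: 1ξ₁ / 181.4 = 0.0653 → ξ₁ = 11.85 mol/s.
Conversion of B: 2ξ₁ + 1ξ₂ = 0.45 × 181.4 = 81.64 → ξ₂ = 57.94 mol/s.
Outlet amounts (n = n₀ + Σ ν·ξ):
  B: 181.4 − 2(11.85) − 1(57.94) = 99.78
  D: 236.6 − 3(11.85) − 1(57.94) = 143.1
  C: 0 + 1(11.85) = 11.85
  E: 0 + 1(57.94) = 57.94
Total out = 312.7 mol/s; y_D = 143.1 / 312.7 = 0.4577.

0.458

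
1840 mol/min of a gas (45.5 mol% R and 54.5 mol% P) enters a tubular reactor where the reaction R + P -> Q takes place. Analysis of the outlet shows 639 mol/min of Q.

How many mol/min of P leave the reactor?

364 mol/min

For Q: n = n₀ + 1ξ → 639 = 0 + 1ξ, giving ξ = 639 mol/min.
Outlet amounts (n = n₀ + ν ξ):
  R: 837.2 − 1(639) = 198.2
  P: 1003 − 1(639) = 363.8
  Q: 0 + 1(639) = 639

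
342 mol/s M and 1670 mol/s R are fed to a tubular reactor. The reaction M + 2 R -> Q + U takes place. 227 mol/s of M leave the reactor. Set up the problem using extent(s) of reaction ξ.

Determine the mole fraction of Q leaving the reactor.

0.0606

For M: n = n₀ − 1ξ → 227 = 342 − 1ξ, giving ξ = 115 mol/s.
Outlet amounts (n = n₀ + ν ξ):
  M: 342 − 1(115) = 227
  R: 1670 − 2(115) = 1440
  Q: 0 + 1(115) = 115
  U: 0 + 1(115) = 115
Total out = 1897 mol/s; y_Q = 115 / 1897 = 0.06062.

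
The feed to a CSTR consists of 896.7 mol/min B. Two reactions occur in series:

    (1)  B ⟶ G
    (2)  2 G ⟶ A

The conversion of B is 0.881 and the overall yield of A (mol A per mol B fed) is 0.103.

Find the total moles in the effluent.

Conversion of B: B consumed = 1ξ₁ = 0.881 × 896.7 → ξ₁ = 790 mol/min.
Yield of A: 1ξ₂ / 896.7 = 0.103 → ξ₂ = 92.36 mol/min.
Outlet amounts (n = n₀ + Σ ν·ξ):
  B: 896.7 − 1(790) = 106.7
  G: 0 + 1(790) − 2(92.36) = 605.3
  A: 0 + 1(92.36) = 92.36
Total out = 106.7 + 605.3 + 92.36 = 804.3 mol/min.

804 mol/min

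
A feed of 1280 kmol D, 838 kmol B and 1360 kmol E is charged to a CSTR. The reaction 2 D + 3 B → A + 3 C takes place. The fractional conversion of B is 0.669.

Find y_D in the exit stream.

B reacted = 0.669 × 838 = 560.6 kmol; ν_B = −3, so ξ = 560.6/3 = 186.9 kmol.
Outlet amounts (n = n₀ + ν ξ):
  D: 1280 − 2(186.9) = 906.3
  B: 838 − 3(186.9) = 277.4
  A: 0 + 1(186.9) = 186.9
  C: 0 + 3(186.9) = 560.6
  E: 1360 (inert)
Total out = 3291 kmol; y_D = 906.3 / 3291 = 0.2754.

0.275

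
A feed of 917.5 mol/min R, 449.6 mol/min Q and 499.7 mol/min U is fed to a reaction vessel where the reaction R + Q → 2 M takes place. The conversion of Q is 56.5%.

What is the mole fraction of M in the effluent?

0.272

Q reacted = 0.565 × 449.6 = 254 mol/min; ν_Q = −1, so ξ = 254/1 = 254 mol/min.
Outlet amounts (n = n₀ + ν ξ):
  R: 917.5 − 1(254) = 663.5
  Q: 449.6 − 1(254) = 195.6
  M: 0 + 2(254) = 508
  U: 499.7 (inert)
Total out = 1867 mol/min; y_M = 508 / 1867 = 0.2721.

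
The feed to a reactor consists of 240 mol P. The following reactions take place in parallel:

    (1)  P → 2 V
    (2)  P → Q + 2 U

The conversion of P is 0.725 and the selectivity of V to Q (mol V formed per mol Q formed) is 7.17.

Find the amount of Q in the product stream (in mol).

37.9 mol

Conversion of P: P consumed = 0.725 × 240 = 174 mol = 1ξ₁ + 1ξ₂.
Selectivity: 2ξ₁ / (1ξ₂) = 7.17 → ξ₁ = 3.585 ξ₂.
Substitute: (1·3.585 + 1) ξ₂ = 174 → ξ₂ = 37.95 mol, ξ₁ = 136.1 mol.
Outlet amounts (n = n₀ + Σ ν·ξ):
  P: 240 − 1(136.1) − 1(37.95) = 66
  V: 0 + 2(136.1) = 272.1
  Q: 0 + 1(37.95) = 37.95
  U: 0 + 2(37.95) = 75.9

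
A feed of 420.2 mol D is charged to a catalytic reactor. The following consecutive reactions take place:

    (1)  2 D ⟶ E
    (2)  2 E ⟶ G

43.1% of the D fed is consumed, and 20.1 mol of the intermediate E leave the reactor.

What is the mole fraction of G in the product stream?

Conversion of D: D consumed = 2ξ₁ = 0.431 × 420.2 → ξ₁ = 90.55 mol.
E balance: n_E = 0 + 1ξ₁ − 2ξ₂ = 20.1 → ξ₂ = (1·90.55 − 20.1)/2 = 35.23 mol.
Outlet amounts (n = n₀ + Σ ν·ξ):
  D: 420.2 − 2(90.55) = 239.1
  E: 0 + 1(90.55) − 2(35.23) = 20.1
  G: 0 + 1(35.23) = 35.23
Total out = 294.4 mol; y_G = 35.23 / 294.4 = 0.1196.

0.12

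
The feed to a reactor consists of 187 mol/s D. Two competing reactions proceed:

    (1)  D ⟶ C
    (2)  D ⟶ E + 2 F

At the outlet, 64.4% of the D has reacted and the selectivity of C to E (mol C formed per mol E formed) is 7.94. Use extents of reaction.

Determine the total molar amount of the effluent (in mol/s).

214 mol/s

Conversion of D: D consumed = 0.644 × 187 = 120.4 mol/s = 1ξ₁ + 1ξ₂.
Selectivity: 1ξ₁ / (1ξ₂) = 7.94 → ξ₁ = 7.94 ξ₂.
Substitute: (1·7.94 + 1) ξ₂ = 120.4 → ξ₂ = 13.47 mol/s, ξ₁ = 107 mol/s.
Outlet amounts (n = n₀ + Σ ν·ξ):
  D: 187 − 1(107) − 1(13.47) = 66.57
  C: 0 + 1(107) = 107
  E: 0 + 1(13.47) = 13.47
  F: 0 + 2(13.47) = 26.94
Total out = 66.57 + 107 + 13.47 + 26.94 = 213.9 mol/s.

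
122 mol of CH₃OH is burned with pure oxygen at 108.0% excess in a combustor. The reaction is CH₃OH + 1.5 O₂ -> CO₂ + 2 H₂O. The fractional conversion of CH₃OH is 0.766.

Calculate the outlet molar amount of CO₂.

93.5 mol

Stoichiometric O₂ = 1.5 × 122 = 183 mol; O₂ fed = 183 × 2.080 = 380.6 mol.
Fuel reacted = 0.766 × 122 → ξ = 93.45 mol.
Outlet (n = n₀ + ν ξ):
  CH₃OH: 122 − 1(93.45) = 28.55
  O₂: 380.6 − 1.5(93.45) = 240.5
  CO₂: 0 + 1(93.45) = 93.45
  H₂O: 0 + 2(93.45) = 186.9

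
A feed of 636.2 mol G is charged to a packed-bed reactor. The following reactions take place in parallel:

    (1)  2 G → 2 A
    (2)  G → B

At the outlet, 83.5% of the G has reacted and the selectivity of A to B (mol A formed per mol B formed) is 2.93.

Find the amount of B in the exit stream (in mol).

135 mol

Conversion of G: G consumed = 0.835 × 636.2 = 531.2 mol = 2ξ₁ + 1ξ₂.
Selectivity: 2ξ₁ / (1ξ₂) = 2.93 → ξ₁ = 1.465 ξ₂.
Substitute: (2·1.465 + 1) ξ₂ = 531.2 → ξ₂ = 135.2 mol, ξ₁ = 198 mol.
Outlet amounts (n = n₀ + Σ ν·ξ):
  G: 636.2 − 2(198) − 1(135.2) = 105
  A: 0 + 2(198) = 396.1
  B: 0 + 1(135.2) = 135.2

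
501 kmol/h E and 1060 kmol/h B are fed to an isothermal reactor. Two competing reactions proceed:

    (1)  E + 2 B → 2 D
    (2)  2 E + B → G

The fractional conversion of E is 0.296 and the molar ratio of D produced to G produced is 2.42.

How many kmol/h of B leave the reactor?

902 kmol/h

Conversion of E: E consumed = 0.296 × 501 = 148.3 kmol/h = 1ξ₁ + 2ξ₂.
Selectivity: 2ξ₁ / (1ξ₂) = 2.42 → ξ₁ = 1.21 ξ₂.
Substitute: (1·1.21 + 2) ξ₂ = 148.3 → ξ₂ = 46.2 kmol/h, ξ₁ = 55.9 kmol/h.
Outlet amounts (n = n₀ + Σ ν·ξ):
  E: 501 − 1(55.9) − 2(46.2) = 352.7
  B: 1060 − 2(55.9) − 1(46.2) = 902
  D: 0 + 2(55.9) = 111.8
  G: 0 + 1(46.2) = 46.2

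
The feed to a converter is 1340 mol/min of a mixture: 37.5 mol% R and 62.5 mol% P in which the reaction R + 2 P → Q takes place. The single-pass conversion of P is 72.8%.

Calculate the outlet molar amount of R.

P reacted = 0.728 × 837.5 = 609.7 mol/min; ν_P = −2, so ξ = 609.7/2 = 304.8 mol/min.
Outlet amounts (n = n₀ + ν ξ):
  R: 502.5 − 1(304.8) = 197.7
  P: 837.5 − 2(304.8) = 227.8
  Q: 0 + 1(304.8) = 304.8

198 mol/min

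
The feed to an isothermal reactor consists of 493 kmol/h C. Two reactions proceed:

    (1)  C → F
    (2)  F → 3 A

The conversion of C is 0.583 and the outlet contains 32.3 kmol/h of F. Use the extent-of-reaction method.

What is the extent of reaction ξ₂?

ξ₂ = 255 kmol/h

Conversion of C: C consumed = 1ξ₁ = 0.583 × 493 → ξ₁ = 287.4 kmol/h.
F balance: n_F = 0 + 1ξ₁ − 1ξ₂ = 32.3 → ξ₂ = (1·287.4 − 32.3)/1 = 255.1 kmol/h.
Outlet amounts (n = n₀ + Σ ν·ξ):
  C: 493 − 1(287.4) = 205.6
  F: 0 + 1(287.4) − 1(255.1) = 32.3
  A: 0 + 3(255.1) = 765.4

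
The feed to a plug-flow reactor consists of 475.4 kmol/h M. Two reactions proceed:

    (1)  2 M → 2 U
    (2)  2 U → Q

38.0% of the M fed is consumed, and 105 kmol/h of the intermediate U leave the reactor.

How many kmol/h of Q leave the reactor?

37.8 kmol/h

Conversion of M: M consumed = 2ξ₁ = 0.38 × 475.4 → ξ₁ = 90.33 kmol/h.
U balance: n_U = 0 + 2ξ₁ − 2ξ₂ = 105 → ξ₂ = (2·90.33 − 105)/2 = 37.83 kmol/h.
Outlet amounts (n = n₀ + Σ ν·ξ):
  M: 475.4 − 2(90.33) = 294.7
  U: 0 + 2(90.33) − 2(37.83) = 105
  Q: 0 + 1(37.83) = 37.83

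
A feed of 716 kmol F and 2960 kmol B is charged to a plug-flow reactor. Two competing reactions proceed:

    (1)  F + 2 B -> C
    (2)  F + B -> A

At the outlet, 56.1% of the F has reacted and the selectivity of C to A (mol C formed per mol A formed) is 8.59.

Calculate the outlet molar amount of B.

Conversion of F: F consumed = 0.561 × 716 = 401.7 kmol = 1ξ₁ + 1ξ₂.
Selectivity: 1ξ₁ / (1ξ₂) = 8.59 → ξ₁ = 8.59 ξ₂.
Substitute: (1·8.59 + 1) ξ₂ = 401.7 → ξ₂ = 41.88 kmol, ξ₁ = 359.8 kmol.
Outlet amounts (n = n₀ + Σ ν·ξ):
  F: 716 − 1(359.8) − 1(41.88) = 314.3
  B: 2960 − 2(359.8) − 1(41.88) = 2199
  C: 0 + 1(359.8) = 359.8
  A: 0 + 1(41.88) = 41.88

2200 kmol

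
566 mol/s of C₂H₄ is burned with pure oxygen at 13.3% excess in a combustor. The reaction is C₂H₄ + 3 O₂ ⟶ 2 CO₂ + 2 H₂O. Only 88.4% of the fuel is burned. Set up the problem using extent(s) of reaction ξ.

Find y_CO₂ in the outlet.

0.402

Stoichiometric O₂ = 3 × 566 = 1698 mol/s; O₂ fed = 1698 × 1.133 = 1924 mol/s.
Fuel reacted = 0.884 × 566 → ξ = 500.3 mol/s.
Outlet (n = n₀ + ν ξ):
  C₂H₄: 566 − 1(500.3) = 65.66
  O₂: 1924 − 3(500.3) = 422.8
  CO₂: 0 + 2(500.3) = 1001
  H₂O: 0 + 2(500.3) = 1001
Total out = 2490 mol/s; y_CO₂ = 1001 / 2490 = 0.4019.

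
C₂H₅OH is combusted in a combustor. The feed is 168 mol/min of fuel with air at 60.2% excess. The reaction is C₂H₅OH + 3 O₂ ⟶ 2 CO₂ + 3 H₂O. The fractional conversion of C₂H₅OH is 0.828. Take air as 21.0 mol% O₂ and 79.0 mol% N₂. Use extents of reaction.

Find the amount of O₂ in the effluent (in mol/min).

Stoichiometric O₂ = 3 × 168 = 504 mol/min; O₂ fed = 504 × 1.602 = 807.4 mol/min.
N₂ fed = 807.4 × 79/21 = 3037 mol/min.
Fuel reacted = 0.828 × 168 → ξ = 139.1 mol/min.
Outlet (n = n₀ + ν ξ):
  C₂H₅OH: 168 − 1(139.1) = 28.9
  O₂: 807.4 − 3(139.1) = 390.1
  N₂: 3037 (inert)
  CO₂: 0 + 2(139.1) = 278.2
  H₂O: 0 + 3(139.1) = 417.3

390 mol/min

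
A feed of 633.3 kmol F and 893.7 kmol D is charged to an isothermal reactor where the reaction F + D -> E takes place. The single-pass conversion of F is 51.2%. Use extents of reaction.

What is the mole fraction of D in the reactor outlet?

F reacted = 0.512 × 633.3 = 324.2 kmol; ν_F = −1, so ξ = 324.2/1 = 324.2 kmol.
Outlet amounts (n = n₀ + ν ξ):
  F: 633.3 − 1(324.2) = 309.1
  D: 893.7 − 1(324.2) = 569.5
  E: 0 + 1(324.2) = 324.2
Total out = 1203 kmol; y_D = 569.5 / 1203 = 0.4735.

0.473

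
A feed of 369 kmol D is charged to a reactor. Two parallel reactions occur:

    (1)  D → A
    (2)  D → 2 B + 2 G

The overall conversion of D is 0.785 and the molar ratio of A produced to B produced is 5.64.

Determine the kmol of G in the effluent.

47.2 kmol

Conversion of D: D consumed = 0.785 × 369 = 289.7 kmol = 1ξ₁ + 1ξ₂.
Selectivity: 1ξ₁ / (2ξ₂) = 5.64 → ξ₁ = 11.28 ξ₂.
Substitute: (1·11.28 + 1) ξ₂ = 289.7 → ξ₂ = 23.59 kmol, ξ₁ = 266.1 kmol.
Outlet amounts (n = n₀ + Σ ν·ξ):
  D: 369 − 1(266.1) − 1(23.59) = 79.33
  A: 0 + 1(266.1) = 266.1
  B: 0 + 2(23.59) = 47.18
  G: 0 + 2(23.59) = 47.18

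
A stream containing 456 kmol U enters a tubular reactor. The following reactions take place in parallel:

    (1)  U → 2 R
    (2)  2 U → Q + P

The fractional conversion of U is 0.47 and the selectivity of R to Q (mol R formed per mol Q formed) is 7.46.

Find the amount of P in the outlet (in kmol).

37.4 kmol

Conversion of U: U consumed = 0.47 × 456 = 214.3 kmol = 1ξ₁ + 2ξ₂.
Selectivity: 2ξ₁ / (1ξ₂) = 7.46 → ξ₁ = 3.73 ξ₂.
Substitute: (1·3.73 + 2) ξ₂ = 214.3 → ξ₂ = 37.4 kmol, ξ₁ = 139.5 kmol.
Outlet amounts (n = n₀ + Σ ν·ξ):
  U: 456 − 1(139.5) − 2(37.4) = 241.7
  R: 0 + 2(139.5) = 279
  Q: 0 + 1(37.4) = 37.4
  P: 0 + 1(37.4) = 37.4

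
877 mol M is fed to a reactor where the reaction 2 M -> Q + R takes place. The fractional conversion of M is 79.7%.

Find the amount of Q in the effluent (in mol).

M reacted = 0.797 × 877 = 699 mol; ν_M = −2, so ξ = 699/2 = 349.5 mol.
Outlet amounts (n = n₀ + ν ξ):
  M: 877 − 2(349.5) = 178
  Q: 0 + 1(349.5) = 349.5
  R: 0 + 1(349.5) = 349.5

349 mol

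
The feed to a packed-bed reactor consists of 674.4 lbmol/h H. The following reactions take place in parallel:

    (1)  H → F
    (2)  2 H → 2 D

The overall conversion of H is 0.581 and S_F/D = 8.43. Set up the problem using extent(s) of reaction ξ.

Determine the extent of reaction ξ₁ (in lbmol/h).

Conversion of H: H consumed = 0.581 × 674.4 = 391.8 lbmol/h = 1ξ₁ + 2ξ₂.
Selectivity: 1ξ₁ / (2ξ₂) = 8.43 → ξ₁ = 16.86 ξ₂.
Substitute: (1·16.86 + 2) ξ₂ = 391.8 → ξ₂ = 20.78 lbmol/h, ξ₁ = 350.3 lbmol/h.
Outlet amounts (n = n₀ + Σ ν·ξ):
  H: 674.4 − 1(350.3) − 2(20.78) = 282.6
  F: 0 + 1(350.3) = 350.3
  D: 0 + 2(20.78) = 41.55

ξ₁ = 350 lbmol/h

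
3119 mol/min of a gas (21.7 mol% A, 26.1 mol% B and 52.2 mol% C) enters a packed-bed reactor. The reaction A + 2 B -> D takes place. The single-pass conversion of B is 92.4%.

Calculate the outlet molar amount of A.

B reacted = 0.924 × 814.1 = 752.2 mol/min; ν_B = −2, so ξ = 752.2/2 = 376.1 mol/min.
Outlet amounts (n = n₀ + ν ξ):
  A: 676.8 − 1(376.1) = 300.7
  B: 814.1 − 2(376.1) = 61.87
  D: 0 + 1(376.1) = 376.1
  C: 1628 (inert)

301 mol/min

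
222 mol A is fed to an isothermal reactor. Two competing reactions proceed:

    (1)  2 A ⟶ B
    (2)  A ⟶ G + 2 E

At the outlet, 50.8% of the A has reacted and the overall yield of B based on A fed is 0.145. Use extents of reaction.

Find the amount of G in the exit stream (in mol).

48.4 mol

Yield of B: 1ξ₁ / 222 = 0.145 → ξ₁ = 32.19 mol.
Conversion of A: 2ξ₁ + 1ξ₂ = 0.508 × 222 = 112.8 → ξ₂ = 48.4 mol.
Outlet amounts (n = n₀ + Σ ν·ξ):
  A: 222 − 2(32.19) − 1(48.4) = 109.2
  B: 0 + 1(32.19) = 32.19
  G: 0 + 1(48.4) = 48.4
  E: 0 + 2(48.4) = 96.79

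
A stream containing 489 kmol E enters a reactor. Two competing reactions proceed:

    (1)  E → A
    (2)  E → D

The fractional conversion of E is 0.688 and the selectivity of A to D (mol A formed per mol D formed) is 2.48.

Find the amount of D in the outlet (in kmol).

96.7 kmol

Conversion of E: E consumed = 0.688 × 489 = 336.4 kmol = 1ξ₁ + 1ξ₂.
Selectivity: 1ξ₁ / (1ξ₂) = 2.48 → ξ₁ = 2.48 ξ₂.
Substitute: (1·2.48 + 1) ξ₂ = 336.4 → ξ₂ = 96.68 kmol, ξ₁ = 239.8 kmol.
Outlet amounts (n = n₀ + Σ ν·ξ):
  E: 489 − 1(239.8) − 1(96.68) = 152.6
  A: 0 + 1(239.8) = 239.8
  D: 0 + 1(96.68) = 96.68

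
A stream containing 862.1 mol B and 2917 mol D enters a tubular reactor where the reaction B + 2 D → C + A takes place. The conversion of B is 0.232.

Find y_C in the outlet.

0.0559

B reacted = 0.232 × 862.1 = 200 mol; ν_B = −1, so ξ = 200/1 = 200 mol.
Outlet amounts (n = n₀ + ν ξ):
  B: 862.1 − 1(200) = 662.1
  D: 2917 − 2(200) = 2517
  C: 0 + 1(200) = 200
  A: 0 + 1(200) = 200
Total out = 3579 mol; y_C = 200 / 3579 = 0.05588.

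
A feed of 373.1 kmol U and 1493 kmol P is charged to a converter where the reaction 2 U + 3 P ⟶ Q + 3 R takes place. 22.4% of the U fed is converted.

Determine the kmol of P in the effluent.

U reacted = 0.224 × 373.1 = 83.57 kmol; ν_U = −2, so ξ = 83.57/2 = 41.79 kmol.
Outlet amounts (n = n₀ + ν ξ):
  U: 373.1 − 2(41.79) = 289.5
  P: 1493 − 3(41.79) = 1368
  Q: 0 + 1(41.79) = 41.79
  R: 0 + 3(41.79) = 125.4

1370 kmol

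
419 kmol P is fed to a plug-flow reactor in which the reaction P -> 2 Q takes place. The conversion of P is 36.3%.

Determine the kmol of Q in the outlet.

304 kmol

P reacted = 0.363 × 419 = 152.1 kmol; ν_P = −1, so ξ = 152.1/1 = 152.1 kmol.
Outlet amounts (n = n₀ + ν ξ):
  P: 419 − 1(152.1) = 266.9
  Q: 0 + 2(152.1) = 304.2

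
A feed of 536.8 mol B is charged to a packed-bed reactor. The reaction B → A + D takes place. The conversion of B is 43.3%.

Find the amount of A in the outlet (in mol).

B reacted = 0.433 × 536.8 = 232.4 mol; ν_B = −1, so ξ = 232.4/1 = 232.4 mol.
Outlet amounts (n = n₀ + ν ξ):
  B: 536.8 − 1(232.4) = 304.4
  A: 0 + 1(232.4) = 232.4
  D: 0 + 1(232.4) = 232.4

232 mol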